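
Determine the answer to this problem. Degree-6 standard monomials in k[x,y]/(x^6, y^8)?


k[x,y], I = (x^6, y^8), d = 6
Need i < 6 and d-i < 8.
Range: 0 <= i <= 5.
H(6) = 6


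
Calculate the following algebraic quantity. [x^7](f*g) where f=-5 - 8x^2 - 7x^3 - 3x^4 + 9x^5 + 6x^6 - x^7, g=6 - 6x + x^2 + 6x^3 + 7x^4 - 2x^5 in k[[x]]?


[x^7] = sum a_i*b_j, i+j=7
  -8*-2=16
  -7*7=-49
  -3*6=-18
  9*1=9
  6*-6=-36
  -1*6=-6
Sum=-84


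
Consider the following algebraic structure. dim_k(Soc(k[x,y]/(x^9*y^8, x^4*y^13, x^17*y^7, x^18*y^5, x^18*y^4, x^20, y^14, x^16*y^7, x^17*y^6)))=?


Socle = ann(m) = span of standard monomials u with x*u, y*u in I (staircase corners).
Redundant generators: x^17*y^7, x^18*y^5
Minimal generators: x^20, x^18*y^4, x^17*y^6, x^16*y^7, x^9*y^8, x^4*y^13, y^14
Corners: x^3y^13, x^8y^12, x^15y^7, x^16y^6, x^17y^5, x^19y^3
Socle dim=6


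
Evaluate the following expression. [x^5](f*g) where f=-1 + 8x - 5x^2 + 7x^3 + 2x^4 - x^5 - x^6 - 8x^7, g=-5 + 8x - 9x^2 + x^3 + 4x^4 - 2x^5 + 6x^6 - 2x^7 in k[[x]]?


[x^5] = sum a_i*b_j, i+j=5
  -1*-2=2
  8*4=32
  -5*1=-5
  7*-9=-63
  2*8=16
  -1*-5=5
Sum=-13


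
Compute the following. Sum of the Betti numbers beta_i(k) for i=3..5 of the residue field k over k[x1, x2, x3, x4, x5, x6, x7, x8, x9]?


Koszul resolution: beta_i(k)=C(n,i), n=9
C(9,3)=84, C(9,4)=126, C(9,5)=126
Sum=336


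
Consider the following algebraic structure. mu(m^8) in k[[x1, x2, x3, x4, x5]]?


C(n+d-1,d)=C(12,8)=495


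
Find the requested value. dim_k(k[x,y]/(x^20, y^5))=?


Basis: x^i*y^j, i<20, j<5
20*5=100


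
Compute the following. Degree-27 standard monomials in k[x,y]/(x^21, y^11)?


k[x,y], I = (x^21, y^11), d = 27
Need i < 21 and d-i < 11.
Range: 17 <= i <= 20.
H(27) = 4


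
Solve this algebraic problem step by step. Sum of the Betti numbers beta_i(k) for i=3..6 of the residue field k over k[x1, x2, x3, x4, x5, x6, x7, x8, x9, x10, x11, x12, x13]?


Koszul resolution: beta_i(k)=C(n,i), n=13
C(13,3)=286, C(13,4)=715, C(13,5)=1287, C(13,6)=1716
Sum=4004


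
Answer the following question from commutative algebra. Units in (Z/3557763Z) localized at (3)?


Local ring = Z/243Z.
phi(243) = 3^4*(3-1) = 162


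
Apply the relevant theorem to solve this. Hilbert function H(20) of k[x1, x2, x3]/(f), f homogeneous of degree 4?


C(22,2)-C(18,2)=231-153=78


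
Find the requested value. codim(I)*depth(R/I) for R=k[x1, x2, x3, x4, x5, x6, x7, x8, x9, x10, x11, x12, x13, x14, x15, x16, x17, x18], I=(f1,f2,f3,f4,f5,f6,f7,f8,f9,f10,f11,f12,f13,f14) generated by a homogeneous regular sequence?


codim=14, depth=dim(R/I)=18-14=4
Product=14*4=56


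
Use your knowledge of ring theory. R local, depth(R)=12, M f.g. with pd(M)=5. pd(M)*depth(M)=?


pd+depth=12
depth=12-5=7
pd*depth=5*7=35


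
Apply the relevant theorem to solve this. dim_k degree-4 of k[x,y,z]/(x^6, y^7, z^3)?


Need i<6, j<7, k<3 with i+j+k=4.
For each i, j ranges over max(0,4-i-2)..min(6,4-i):
  i=0: j in [2,4] -> 3
  i=1: j in [1,3] -> 3
  i=2: j in [0,2] -> 3
  i=3: j in [0,1] -> 2
  i=4: j in [0,0] -> 1
H(4) = 3+3+3+2+1 = 12


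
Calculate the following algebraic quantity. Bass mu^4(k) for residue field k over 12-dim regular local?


C(n,i)=C(12,4)=495


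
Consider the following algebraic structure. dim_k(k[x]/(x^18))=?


Basis: 1,x,...,x^17
dim=18


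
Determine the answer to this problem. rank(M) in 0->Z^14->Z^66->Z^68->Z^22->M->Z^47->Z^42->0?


Alt sum=0:
(-1)^0*14 + (-1)^1*66 + (-1)^2*68 + (-1)^3*22 + (-1)^4*? + (-1)^5*47 + (-1)^6*42=0
rank(M)=11


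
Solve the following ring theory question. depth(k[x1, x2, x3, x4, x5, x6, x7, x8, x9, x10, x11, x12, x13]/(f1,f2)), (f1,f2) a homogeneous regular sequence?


depth(R)=13
depth(R/I)=13-2=11


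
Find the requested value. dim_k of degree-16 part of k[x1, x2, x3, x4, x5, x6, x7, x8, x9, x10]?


C(d+n-1,n-1)=C(25,9)=2042975


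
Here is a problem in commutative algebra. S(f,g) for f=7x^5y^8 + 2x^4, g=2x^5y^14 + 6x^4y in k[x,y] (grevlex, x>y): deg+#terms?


LT(f)=7x^5y^8, LT(g)=2x^5y^14
lcm(LM)=x^5y^14
S(f,g) (scaled by 14 to clear denominators) = 2y^6*f - 7*g = 4x^4y^6 - 42x^4y
2 terms, deg 10.
10+2=12


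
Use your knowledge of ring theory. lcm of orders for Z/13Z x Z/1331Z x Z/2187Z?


Exponent = lcm of the cyclic orders; pairwise coprime => product.
13^1*11^3*3^7=13*1331*2187=37841661


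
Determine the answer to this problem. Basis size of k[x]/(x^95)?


Basis: 1,x,...,x^94
dim=95


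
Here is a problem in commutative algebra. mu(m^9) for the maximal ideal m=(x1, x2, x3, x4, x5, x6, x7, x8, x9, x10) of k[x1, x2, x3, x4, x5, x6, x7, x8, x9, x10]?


Graded Nakayama: mu(m^d) = dim_k (m^d/m^(d+1)) = #degree-9 monomials in 10 vars
C(n+d-1,d)=C(18,9)=48620


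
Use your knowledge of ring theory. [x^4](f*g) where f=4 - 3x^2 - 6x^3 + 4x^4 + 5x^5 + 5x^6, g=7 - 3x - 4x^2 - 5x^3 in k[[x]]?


[x^4] = sum a_i*b_j, i+j=4
  -3*-4=12
  -6*-3=18
  4*7=28
Sum=58


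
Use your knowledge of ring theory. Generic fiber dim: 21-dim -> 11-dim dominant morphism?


dim(fiber)=dim(X)-dim(Y)=21-11=10


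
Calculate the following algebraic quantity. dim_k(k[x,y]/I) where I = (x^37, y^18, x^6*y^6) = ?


k[x,y]/I, I = (x^37, y^18, x^6*y^6)
Rect: 37x18=666. Corner: (37-6)x(18-6)=372.
dim = 666-372 = 294


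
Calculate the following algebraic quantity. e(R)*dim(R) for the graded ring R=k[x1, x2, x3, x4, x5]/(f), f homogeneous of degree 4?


e(R)=deg(f)=4, dim(R)=5-1=4
e*dim=4*4=16


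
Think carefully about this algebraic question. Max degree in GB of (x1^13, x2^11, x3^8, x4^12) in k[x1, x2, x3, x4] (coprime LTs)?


Pure powers, coprime LTs => already GB.
Degrees: 13, 11, 8, 12
Max=13


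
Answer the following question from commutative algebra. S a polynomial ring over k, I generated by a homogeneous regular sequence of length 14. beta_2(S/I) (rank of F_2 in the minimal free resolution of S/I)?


Regular sequence => Koszul complex is the minimal free resolution.
Syz_1 minimally generated by Koszul relations f_i*e_j - f_j*e_i (i<j): mu(Syz_1) = beta_2 = C(m,2) = m(m-1)/2
m=14
14*13/2 = 91


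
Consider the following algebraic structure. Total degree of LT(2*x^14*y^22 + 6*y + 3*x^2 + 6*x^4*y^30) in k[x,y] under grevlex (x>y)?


LT: 2*x^14*y^22
deg_x=14, deg_y=22
Total=14+22=36


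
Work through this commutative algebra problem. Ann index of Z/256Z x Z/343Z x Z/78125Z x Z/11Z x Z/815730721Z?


Exponent = lcm of the cyclic orders; pairwise coprime => product.
2^8*7^3*5^7*11^1*13^8=256*343*78125*11*815730721=61555040206660000000


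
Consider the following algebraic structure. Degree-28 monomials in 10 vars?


C(d+n-1,n-1)=C(37,9)=124403620


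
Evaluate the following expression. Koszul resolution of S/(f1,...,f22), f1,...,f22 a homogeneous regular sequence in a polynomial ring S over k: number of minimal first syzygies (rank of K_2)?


Regular sequence => Koszul complex is the minimal free resolution.
Syz_1 minimally generated by Koszul relations f_i*e_j - f_j*e_i (i<j): mu(Syz_1) = beta_2 = C(m,2) = m(m-1)/2
m=22
22*21/2 = 231


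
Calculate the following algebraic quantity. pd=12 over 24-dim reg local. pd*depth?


pd+depth=24
depth=24-12=12
pd*depth=12*12=144


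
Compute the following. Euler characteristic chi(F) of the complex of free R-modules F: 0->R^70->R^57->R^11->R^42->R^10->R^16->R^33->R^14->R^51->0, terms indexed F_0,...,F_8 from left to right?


chi = sum (-1)^i * rank:
(-1)^0*70=70
(-1)^1*57=-57
(-1)^2*11=11
(-1)^3*42=-42
(-1)^4*10=10
(-1)^5*16=-16
(-1)^6*33=33
(-1)^7*14=-14
(-1)^8*51=51
chi=46


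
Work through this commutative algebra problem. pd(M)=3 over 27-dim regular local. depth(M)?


pd+depth=depth(R)=27
depth=27-3=24


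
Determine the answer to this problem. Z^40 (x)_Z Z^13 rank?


rank(M(x)N) = rank(M)*rank(N)
40*13 = 520


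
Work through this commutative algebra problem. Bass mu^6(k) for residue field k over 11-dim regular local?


C(n,i)=C(11,6)=462


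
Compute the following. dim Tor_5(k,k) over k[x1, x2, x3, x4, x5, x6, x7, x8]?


Koszul: C(n,i)=C(8,5)=56


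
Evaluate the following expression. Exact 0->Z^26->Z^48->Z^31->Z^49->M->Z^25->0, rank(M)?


Alt sum=0:
(-1)^0*26 + (-1)^1*48 + (-1)^2*31 + (-1)^3*49 + (-1)^4*? + (-1)^5*25=0
rank(M)=65


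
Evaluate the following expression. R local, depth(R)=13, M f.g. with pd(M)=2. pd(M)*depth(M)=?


pd+depth=13
depth=13-2=11
pd*depth=2*11=22


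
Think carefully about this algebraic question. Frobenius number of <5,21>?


gcd(5,21)=1 => F=ab-a-b=5*21-5-21=105-26=79


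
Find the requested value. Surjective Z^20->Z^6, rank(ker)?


rank(ker) = 20-6 = 14


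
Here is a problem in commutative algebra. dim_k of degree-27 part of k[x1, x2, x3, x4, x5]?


C(d+n-1,n-1)=C(31,4)=31465


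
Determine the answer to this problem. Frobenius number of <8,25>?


gcd(8,25)=1 => F=ab-a-b=8*25-8-25=200-33=167


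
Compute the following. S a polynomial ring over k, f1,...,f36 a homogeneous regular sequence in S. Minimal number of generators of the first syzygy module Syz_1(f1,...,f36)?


Regular sequence => Koszul complex is the minimal free resolution.
Syz_1 minimally generated by Koszul relations f_i*e_j - f_j*e_i (i<j): mu(Syz_1) = beta_2 = C(m,2) = m(m-1)/2
m=36
36*35/2 = 630


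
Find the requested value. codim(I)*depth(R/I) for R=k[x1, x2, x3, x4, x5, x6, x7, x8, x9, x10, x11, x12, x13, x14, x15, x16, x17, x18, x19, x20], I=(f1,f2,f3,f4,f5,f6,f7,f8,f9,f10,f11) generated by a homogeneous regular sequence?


codim=11, depth=dim(R/I)=20-11=9
Product=11*9=99


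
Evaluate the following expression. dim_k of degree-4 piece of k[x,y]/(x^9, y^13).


k[x,y], I = (x^9, y^13), d = 4
Need i < 9 and d-i < 13.
Range: 0 <= i <= 4.
H(4) = 5


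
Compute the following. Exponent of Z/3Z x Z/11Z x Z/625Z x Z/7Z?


Exponent = lcm of the cyclic orders; pairwise coprime => product.
3^1*11^1*5^4*7^1=3*11*625*7=144375


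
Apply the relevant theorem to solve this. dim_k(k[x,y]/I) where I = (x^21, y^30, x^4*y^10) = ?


k[x,y]/I, I = (x^21, y^30, x^4*y^10)
Rect: 21x30=630. Corner: (21-4)x(30-10)=340.
dim = 630-340 = 290


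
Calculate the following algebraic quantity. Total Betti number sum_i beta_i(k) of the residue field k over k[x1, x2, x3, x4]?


Koszul resolution: beta_i(k)=C(n,i), n=4
sum_i C(4,i) = 2^4 = 16


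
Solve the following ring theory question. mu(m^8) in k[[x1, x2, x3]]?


C(n+d-1,d)=C(10,8)=45


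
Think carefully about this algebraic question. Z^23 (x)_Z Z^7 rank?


rank(M(x)N) = rank(M)*rank(N)
23*7 = 161


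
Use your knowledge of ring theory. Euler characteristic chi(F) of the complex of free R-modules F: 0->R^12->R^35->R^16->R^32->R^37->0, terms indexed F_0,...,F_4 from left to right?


chi = sum (-1)^i * rank:
(-1)^0*12=12
(-1)^1*35=-35
(-1)^2*16=16
(-1)^3*32=-32
(-1)^4*37=37
chi=-2


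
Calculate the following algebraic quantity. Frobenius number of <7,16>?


gcd(7,16)=1 => F=ab-a-b=7*16-7-16=112-23=89


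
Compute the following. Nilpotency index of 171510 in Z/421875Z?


171510^k mod 421875:
k=1: 171510
k=2: 23850
k=3: 13500
k=4: 135000
k=5: 84375
k=6: 0
First zero at k = 6


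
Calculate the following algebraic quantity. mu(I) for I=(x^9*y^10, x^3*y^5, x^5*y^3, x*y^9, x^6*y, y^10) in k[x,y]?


Remove redundant (divisible by others).
x^9*y^10 redundant.
Min: x^6*y, x^5*y^3, x^3*y^5, x*y^9, y^10
Count=5


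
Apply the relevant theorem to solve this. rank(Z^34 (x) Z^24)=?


rank(M(x)N) = rank(M)*rank(N)
34*24 = 816


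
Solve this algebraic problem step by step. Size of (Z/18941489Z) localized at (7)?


7-primary part: 18941489=7^7*23
Size=7^7=823543


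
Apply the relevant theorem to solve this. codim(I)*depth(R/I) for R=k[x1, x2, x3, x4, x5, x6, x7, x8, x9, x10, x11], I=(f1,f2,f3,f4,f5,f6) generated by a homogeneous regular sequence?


codim=6, depth=dim(R/I)=11-6=5
Product=6*5=30


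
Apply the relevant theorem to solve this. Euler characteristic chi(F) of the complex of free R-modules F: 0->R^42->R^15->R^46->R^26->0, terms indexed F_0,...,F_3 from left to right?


chi = sum (-1)^i * rank:
(-1)^0*42=42
(-1)^1*15=-15
(-1)^2*46=46
(-1)^3*26=-26
chi=47


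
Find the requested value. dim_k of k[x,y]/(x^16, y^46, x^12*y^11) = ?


k[x,y]/I, I = (x^16, y^46, x^12*y^11)
Rect: 16x46=736. Corner: (16-12)x(46-11)=140.
dim = 736-140 = 596


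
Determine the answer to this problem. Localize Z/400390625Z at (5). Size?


5-primary part: 400390625=5^10*41
Size=5^10=9765625


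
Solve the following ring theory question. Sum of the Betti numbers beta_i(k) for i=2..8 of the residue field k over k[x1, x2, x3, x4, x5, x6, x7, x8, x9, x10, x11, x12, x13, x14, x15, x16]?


Koszul resolution: beta_i(k)=C(n,i), n=16
C(16,2)=120, C(16,3)=560, C(16,4)=1820, C(16,5)=4368, C(16,6)=8008, C(16,7)=11440, C(16,8)=12870
Sum=39186


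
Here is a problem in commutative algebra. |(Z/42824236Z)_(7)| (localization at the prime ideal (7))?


7-primary part: 42824236=7^7*52
Size=7^7=823543


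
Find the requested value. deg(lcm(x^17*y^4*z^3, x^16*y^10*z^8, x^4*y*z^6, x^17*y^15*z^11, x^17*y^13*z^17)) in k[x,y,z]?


lcm = componentwise max:
x: max(17,16,4,17,17)=17
y: max(4,10,1,15,13)=15
z: max(3,8,6,11,17)=17
Total=17+15+17=49


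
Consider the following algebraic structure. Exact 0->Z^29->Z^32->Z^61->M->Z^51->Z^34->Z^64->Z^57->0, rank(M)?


Alt sum=0:
(-1)^0*29 + (-1)^1*32 + (-1)^2*61 + (-1)^3*? + (-1)^4*51 + (-1)^5*34 + (-1)^6*64 + (-1)^7*57=0
rank(M)=82


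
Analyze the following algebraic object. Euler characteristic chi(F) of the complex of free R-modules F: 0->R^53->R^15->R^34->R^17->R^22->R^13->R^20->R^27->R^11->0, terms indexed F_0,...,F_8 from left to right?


chi = sum (-1)^i * rank:
(-1)^0*53=53
(-1)^1*15=-15
(-1)^2*34=34
(-1)^3*17=-17
(-1)^4*22=22
(-1)^5*13=-13
(-1)^6*20=20
(-1)^7*27=-27
(-1)^8*11=11
chi=68


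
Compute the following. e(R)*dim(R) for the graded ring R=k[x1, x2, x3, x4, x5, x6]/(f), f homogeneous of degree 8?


e(R)=deg(f)=8, dim(R)=6-1=5
e*dim=8*5=40


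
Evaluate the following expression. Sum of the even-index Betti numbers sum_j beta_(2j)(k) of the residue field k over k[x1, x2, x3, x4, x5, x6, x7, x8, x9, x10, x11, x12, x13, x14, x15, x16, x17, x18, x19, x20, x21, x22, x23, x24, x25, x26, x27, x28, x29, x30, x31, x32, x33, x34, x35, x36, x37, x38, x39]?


Koszul resolution: beta_i(k)=C(n,i), n=39
sum_even C(39,i) = 2^(n-1) = 2^38 = 274877906944


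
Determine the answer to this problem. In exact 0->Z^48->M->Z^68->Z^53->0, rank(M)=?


Alt sum=0:
(-1)^0*48 + (-1)^1*? + (-1)^2*68 + (-1)^3*53=0
rank(M)=63


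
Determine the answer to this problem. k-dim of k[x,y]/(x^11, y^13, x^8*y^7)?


k[x,y]/I, I = (x^11, y^13, x^8*y^7)
Rect: 11x13=143. Corner: (11-8)x(13-7)=18.
dim = 143-18 = 125


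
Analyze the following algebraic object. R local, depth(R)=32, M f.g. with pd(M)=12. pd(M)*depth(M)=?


pd+depth=32
depth=32-12=20
pd*depth=12*20=240


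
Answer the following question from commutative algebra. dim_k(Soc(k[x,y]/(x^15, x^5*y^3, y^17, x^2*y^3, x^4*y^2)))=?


Socle = ann(m) = span of standard monomials u with x*u, y*u in I (staircase corners).
Redundant generators: x^5*y^3
Minimal generators: x^15, x^4*y^2, x^2*y^3, y^17
Corners: xy^16, x^3y^2, x^14y
Socle dim=3


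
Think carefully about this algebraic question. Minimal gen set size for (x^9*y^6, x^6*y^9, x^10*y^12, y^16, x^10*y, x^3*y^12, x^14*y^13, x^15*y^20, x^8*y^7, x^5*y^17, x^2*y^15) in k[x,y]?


Remove redundant (divisible by others).
x^5*y^17 redundant.
x^10*y^12 redundant.
x^14*y^13 redundant.
x^15*y^20 redundant.
Min: x^10*y, x^9*y^6, x^8*y^7, x^6*y^9, x^3*y^12, x^2*y^15, y^16
Count=7


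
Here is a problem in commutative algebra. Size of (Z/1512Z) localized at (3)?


3-primary part: 1512=3^3*56
Size=3^3=27


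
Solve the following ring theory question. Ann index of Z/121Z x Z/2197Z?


Exponent = lcm of the cyclic orders; pairwise coprime => product.
11^2*13^3=121*2197=265837


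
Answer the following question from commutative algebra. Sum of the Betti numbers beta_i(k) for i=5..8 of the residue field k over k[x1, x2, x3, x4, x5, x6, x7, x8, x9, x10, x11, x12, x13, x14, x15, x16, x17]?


Koszul resolution: beta_i(k)=C(n,i), n=17
C(17,5)=6188, C(17,6)=12376, C(17,7)=19448, C(17,8)=24310
Sum=62322


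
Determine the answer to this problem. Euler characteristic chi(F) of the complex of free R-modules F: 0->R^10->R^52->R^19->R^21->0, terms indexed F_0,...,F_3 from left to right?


chi = sum (-1)^i * rank:
(-1)^0*10=10
(-1)^1*52=-52
(-1)^2*19=19
(-1)^3*21=-21
chi=-44


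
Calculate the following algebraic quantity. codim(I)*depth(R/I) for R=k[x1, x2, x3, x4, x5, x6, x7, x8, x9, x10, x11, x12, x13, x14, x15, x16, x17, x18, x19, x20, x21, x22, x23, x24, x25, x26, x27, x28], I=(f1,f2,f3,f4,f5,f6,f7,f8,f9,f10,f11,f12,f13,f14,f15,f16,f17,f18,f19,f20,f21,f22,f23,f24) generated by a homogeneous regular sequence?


codim=24, depth=dim(R/I)=28-24=4
Product=24*4=96


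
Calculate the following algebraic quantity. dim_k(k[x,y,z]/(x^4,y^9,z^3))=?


Basis: x^iy^jz^k, i<4,j<9,k<3
4*9*3=108


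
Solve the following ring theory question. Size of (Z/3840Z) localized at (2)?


2-primary part: 3840=2^8*15
Size=2^8=256


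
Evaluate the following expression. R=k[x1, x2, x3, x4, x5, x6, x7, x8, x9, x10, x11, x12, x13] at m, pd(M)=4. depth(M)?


pd+depth=depth(R)=13
depth=13-4=9


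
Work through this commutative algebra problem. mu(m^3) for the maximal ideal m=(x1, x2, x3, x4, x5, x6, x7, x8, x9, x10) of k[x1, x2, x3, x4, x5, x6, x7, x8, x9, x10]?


Graded Nakayama: mu(m^d) = dim_k (m^d/m^(d+1)) = #degree-3 monomials in 10 vars
C(n+d-1,d)=C(12,3)=220


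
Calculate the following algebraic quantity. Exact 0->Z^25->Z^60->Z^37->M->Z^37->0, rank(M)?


Alt sum=0:
(-1)^0*25 + (-1)^1*60 + (-1)^2*37 + (-1)^3*? + (-1)^4*37=0
rank(M)=39


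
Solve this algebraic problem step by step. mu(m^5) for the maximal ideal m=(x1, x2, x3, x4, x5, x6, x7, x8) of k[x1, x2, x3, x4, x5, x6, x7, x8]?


Graded Nakayama: mu(m^d) = dim_k (m^d/m^(d+1)) = #degree-5 monomials in 8 vars
C(n+d-1,d)=C(12,5)=792


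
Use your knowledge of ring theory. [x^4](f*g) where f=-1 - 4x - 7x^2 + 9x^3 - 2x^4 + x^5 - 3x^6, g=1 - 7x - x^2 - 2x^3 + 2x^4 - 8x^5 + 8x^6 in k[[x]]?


[x^4] = sum a_i*b_j, i+j=4
  -1*2=-2
  -4*-2=8
  -7*-1=7
  9*-7=-63
  -2*1=-2
Sum=-52


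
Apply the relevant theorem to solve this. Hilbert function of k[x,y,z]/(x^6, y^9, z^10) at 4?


Need i<6, j<9, k<10 with i+j+k=4.
For each i, j ranges over max(0,4-i-9)..min(8,4-i):
  i=0: j in [0,4] -> 5
  i=1: j in [0,3] -> 4
  i=2: j in [0,2] -> 3
  i=3: j in [0,1] -> 2
  i=4: j in [0,0] -> 1
H(4) = 5+4+3+2+1 = 15


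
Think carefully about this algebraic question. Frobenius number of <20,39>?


gcd(20,39)=1 => F=ab-a-b=20*39-20-39=780-59=721


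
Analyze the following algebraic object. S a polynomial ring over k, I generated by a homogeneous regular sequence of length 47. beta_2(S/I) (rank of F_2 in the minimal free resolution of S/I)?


Regular sequence => Koszul complex is the minimal free resolution.
Syz_1 minimally generated by Koszul relations f_i*e_j - f_j*e_i (i<j): mu(Syz_1) = beta_2 = C(m,2) = m(m-1)/2
m=47
47*46/2 = 1081


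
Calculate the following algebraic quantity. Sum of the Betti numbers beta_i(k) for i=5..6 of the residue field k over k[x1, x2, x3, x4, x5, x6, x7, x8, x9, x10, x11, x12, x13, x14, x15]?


Koszul resolution: beta_i(k)=C(n,i), n=15
C(15,5)=3003, C(15,6)=5005
Sum=8008


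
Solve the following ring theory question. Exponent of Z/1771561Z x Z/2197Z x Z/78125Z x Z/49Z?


Exponent = lcm of the cyclic orders; pairwise coprime => product.
11^6*13^3*5^7*7^2=1771561*2197*78125*49=14899520026015625


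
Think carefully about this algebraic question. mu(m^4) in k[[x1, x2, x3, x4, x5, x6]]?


C(n+d-1,d)=C(9,4)=126


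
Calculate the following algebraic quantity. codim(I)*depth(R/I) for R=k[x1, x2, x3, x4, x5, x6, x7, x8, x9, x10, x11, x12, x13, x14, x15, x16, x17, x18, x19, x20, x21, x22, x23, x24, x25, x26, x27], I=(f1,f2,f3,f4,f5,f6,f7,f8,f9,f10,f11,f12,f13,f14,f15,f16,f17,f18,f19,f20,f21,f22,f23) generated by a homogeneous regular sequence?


codim=23, depth=dim(R/I)=27-23=4
Product=23*4=92


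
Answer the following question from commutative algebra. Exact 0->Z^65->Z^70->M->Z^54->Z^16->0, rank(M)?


Alt sum=0:
(-1)^0*65 + (-1)^1*70 + (-1)^2*? + (-1)^3*54 + (-1)^4*16=0
rank(M)=43


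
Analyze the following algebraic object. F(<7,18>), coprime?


gcd(7,18)=1 => F=ab-a-b=7*18-7-18=126-25=101


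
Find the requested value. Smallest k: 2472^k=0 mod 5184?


2472^k mod 5184:
k=1: 2472
k=2: 4032
k=3: 3456
k=4: 0
First zero at k = 4


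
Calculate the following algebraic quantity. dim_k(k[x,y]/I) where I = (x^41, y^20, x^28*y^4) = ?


k[x,y]/I, I = (x^41, y^20, x^28*y^4)
Rect: 41x20=820. Corner: (41-28)x(20-4)=208.
dim = 820-208 = 612


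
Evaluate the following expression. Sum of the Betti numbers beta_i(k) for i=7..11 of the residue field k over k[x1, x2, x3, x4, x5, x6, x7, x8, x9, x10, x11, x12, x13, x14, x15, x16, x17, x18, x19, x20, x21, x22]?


Koszul resolution: beta_i(k)=C(n,i), n=22
C(22,7)=170544, C(22,8)=319770, C(22,9)=497420, C(22,10)=646646, C(22,11)=705432
Sum=2339812


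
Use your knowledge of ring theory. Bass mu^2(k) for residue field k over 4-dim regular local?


C(n,i)=C(4,2)=6


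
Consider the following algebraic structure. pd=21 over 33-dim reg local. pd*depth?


pd+depth=33
depth=33-21=12
pd*depth=21*12=252


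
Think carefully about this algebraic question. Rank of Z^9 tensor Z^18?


rank(M(x)N) = rank(M)*rank(N)
9*18 = 162


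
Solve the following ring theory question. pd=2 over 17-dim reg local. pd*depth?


pd+depth=17
depth=17-2=15
pd*depth=2*15=30


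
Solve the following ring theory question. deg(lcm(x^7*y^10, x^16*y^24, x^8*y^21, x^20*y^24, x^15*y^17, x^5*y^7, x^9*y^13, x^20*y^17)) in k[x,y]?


lcm = componentwise max:
x: max(7,16,8,20,15,5,9,20)=20
y: max(10,24,21,24,17,7,13,17)=24
Total=20+24=44


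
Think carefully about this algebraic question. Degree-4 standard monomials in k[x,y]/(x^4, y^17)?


k[x,y], I = (x^4, y^17), d = 4
Need i < 4 and d-i < 17.
Range: 0 <= i <= 3.
H(4) = 4


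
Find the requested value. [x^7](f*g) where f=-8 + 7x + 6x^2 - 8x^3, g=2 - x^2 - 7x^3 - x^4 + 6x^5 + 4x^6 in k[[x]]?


[x^7] = sum a_i*b_j, i+j=7
  7*4=28
  6*6=36
  -8*-1=8
Sum=72


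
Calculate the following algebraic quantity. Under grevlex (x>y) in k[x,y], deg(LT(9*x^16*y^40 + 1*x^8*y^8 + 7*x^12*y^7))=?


LT: 9*x^16*y^40
deg_x=16, deg_y=40
Total=16+40=56


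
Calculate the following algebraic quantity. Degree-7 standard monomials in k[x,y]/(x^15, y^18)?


k[x,y], I = (x^15, y^18), d = 7
Need i < 15 and d-i < 18.
Range: 0 <= i <= 7.
H(7) = 8


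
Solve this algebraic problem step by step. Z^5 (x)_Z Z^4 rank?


rank(M(x)N) = rank(M)*rank(N)
5*4 = 20


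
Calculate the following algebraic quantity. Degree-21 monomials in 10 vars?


C(d+n-1,n-1)=C(30,9)=14307150


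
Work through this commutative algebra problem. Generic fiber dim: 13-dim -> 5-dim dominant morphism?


dim(fiber)=dim(X)-dim(Y)=13-5=8


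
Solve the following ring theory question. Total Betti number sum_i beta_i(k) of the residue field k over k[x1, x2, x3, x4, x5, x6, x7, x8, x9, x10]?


Koszul resolution: beta_i(k)=C(n,i), n=10
sum_i C(10,i) = 2^10 = 1024


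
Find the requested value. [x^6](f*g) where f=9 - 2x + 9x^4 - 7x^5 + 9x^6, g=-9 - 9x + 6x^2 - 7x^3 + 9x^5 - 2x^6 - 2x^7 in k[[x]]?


[x^6] = sum a_i*b_j, i+j=6
  9*-2=-18
  -2*9=-18
  9*6=54
  -7*-9=63
  9*-9=-81
Sum=0


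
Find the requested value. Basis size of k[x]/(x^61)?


Basis: 1,x,...,x^60
dim=61


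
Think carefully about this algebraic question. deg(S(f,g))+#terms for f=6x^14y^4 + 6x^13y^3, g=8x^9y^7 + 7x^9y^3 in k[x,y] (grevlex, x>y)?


LT(f)=6x^14y^4, LT(g)=8x^9y^7
lcm(LM)=x^14y^7
S(f,g) (scaled by 48 to clear denominators) = 8y^3*f - 6x^5*g = 48x^13y^6 - 42x^14y^3
2 terms, deg 19.
19+2=21


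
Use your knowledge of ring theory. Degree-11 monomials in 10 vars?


C(d+n-1,n-1)=C(20,9)=167960


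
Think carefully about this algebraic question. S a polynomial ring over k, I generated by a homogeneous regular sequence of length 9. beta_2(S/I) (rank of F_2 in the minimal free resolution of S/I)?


Regular sequence => Koszul complex is the minimal free resolution.
Syz_1 minimally generated by Koszul relations f_i*e_j - f_j*e_i (i<j): mu(Syz_1) = beta_2 = C(m,2) = m(m-1)/2
m=9
9*8/2 = 36


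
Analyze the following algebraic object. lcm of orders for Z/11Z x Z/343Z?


Exponent = lcm of the cyclic orders; pairwise coprime => product.
11^1*7^3=11*343=3773


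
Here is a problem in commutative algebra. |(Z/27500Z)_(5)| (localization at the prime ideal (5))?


5-primary part: 27500=5^4*44
Size=5^4=625


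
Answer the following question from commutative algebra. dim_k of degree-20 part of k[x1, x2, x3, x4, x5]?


C(d+n-1,n-1)=C(24,4)=10626


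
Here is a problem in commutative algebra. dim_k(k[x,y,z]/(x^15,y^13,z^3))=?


Basis: x^iy^jz^k, i<15,j<13,k<3
15*13*3=585


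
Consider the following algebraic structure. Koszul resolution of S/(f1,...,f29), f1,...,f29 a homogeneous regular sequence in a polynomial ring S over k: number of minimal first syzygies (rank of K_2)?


Regular sequence => Koszul complex is the minimal free resolution.
Syz_1 minimally generated by Koszul relations f_i*e_j - f_j*e_i (i<j): mu(Syz_1) = beta_2 = C(m,2) = m(m-1)/2
m=29
29*28/2 = 406


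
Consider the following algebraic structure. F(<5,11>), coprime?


gcd(5,11)=1 => F=ab-a-b=5*11-5-11=55-16=39


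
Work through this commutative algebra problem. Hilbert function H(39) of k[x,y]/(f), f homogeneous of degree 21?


H(t)=d for t>=d-1.
d=21, t=39
H(39)=21


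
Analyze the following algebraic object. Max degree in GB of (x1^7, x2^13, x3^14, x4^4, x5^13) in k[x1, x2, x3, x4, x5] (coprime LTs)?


Pure powers, coprime LTs => already GB.
Degrees: 7, 13, 14, 4, 13
Max=14


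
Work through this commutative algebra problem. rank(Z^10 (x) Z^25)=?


rank(M(x)N) = rank(M)*rank(N)
10*25 = 250


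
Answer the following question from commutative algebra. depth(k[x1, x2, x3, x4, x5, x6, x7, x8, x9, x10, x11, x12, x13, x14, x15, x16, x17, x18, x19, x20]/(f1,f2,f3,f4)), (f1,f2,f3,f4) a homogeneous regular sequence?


depth(R)=20
depth(R/I)=20-4=16


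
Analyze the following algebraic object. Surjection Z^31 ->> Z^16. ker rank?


rank(ker) = 31-16 = 15


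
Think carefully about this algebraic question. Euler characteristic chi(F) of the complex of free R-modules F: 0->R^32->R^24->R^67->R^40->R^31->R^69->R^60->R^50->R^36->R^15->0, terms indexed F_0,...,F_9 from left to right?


chi = sum (-1)^i * rank:
(-1)^0*32=32
(-1)^1*24=-24
(-1)^2*67=67
(-1)^3*40=-40
(-1)^4*31=31
(-1)^5*69=-69
(-1)^6*60=60
(-1)^7*50=-50
(-1)^8*36=36
(-1)^9*15=-15
chi=28


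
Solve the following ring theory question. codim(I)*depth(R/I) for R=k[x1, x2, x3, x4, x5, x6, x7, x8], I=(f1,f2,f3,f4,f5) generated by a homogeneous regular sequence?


codim=5, depth=dim(R/I)=8-5=3
Product=5*3=15


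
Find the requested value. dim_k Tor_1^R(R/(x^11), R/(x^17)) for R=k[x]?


Tor_1(R/I,R/J)=(I cap J)/IJ=(x^17)/(x^28)
dim=28-17=min(11,17)=11


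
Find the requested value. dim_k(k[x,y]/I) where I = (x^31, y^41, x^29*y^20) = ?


k[x,y]/I, I = (x^31, y^41, x^29*y^20)
Rect: 31x41=1271. Corner: (31-29)x(41-20)=42.
dim = 1271-42 = 1229


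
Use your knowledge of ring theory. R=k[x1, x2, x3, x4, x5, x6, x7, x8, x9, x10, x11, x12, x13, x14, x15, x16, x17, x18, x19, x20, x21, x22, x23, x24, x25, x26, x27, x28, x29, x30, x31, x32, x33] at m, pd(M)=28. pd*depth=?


pd+depth=33
depth=33-28=5
pd*depth=28*5=140


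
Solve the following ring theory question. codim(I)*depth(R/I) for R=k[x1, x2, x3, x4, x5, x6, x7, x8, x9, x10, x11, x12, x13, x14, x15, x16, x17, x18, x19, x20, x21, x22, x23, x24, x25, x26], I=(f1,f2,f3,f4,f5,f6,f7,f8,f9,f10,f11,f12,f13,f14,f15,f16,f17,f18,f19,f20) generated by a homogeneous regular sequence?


codim=20, depth=dim(R/I)=26-20=6
Product=20*6=120


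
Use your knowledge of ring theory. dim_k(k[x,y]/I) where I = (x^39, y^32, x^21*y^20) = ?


k[x,y]/I, I = (x^39, y^32, x^21*y^20)
Rect: 39x32=1248. Corner: (39-21)x(32-20)=216.
dim = 1248-216 = 1032


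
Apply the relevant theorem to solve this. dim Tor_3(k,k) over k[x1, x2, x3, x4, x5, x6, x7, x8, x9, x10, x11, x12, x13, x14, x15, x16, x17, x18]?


Koszul: C(n,i)=C(18,3)=816


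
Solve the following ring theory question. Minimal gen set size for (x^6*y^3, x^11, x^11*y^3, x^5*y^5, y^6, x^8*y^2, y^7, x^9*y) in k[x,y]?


Remove redundant (divisible by others).
x^11*y^3 redundant.
y^7 redundant.
Min: x^11, x^9*y, x^8*y^2, x^6*y^3, x^5*y^5, y^6
Count=6


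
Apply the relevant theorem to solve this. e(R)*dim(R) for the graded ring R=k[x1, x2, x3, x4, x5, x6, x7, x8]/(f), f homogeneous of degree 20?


e(R)=deg(f)=20, dim(R)=8-1=7
e*dim=20*7=140


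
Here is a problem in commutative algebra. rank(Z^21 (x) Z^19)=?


rank(M(x)N) = rank(M)*rank(N)
21*19 = 399


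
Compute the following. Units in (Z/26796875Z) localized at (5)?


Local ring = Z/78125Z.
phi(78125) = 5^6*(5-1) = 62500


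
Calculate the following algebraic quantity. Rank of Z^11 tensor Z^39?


rank(M(x)N) = rank(M)*rank(N)
11*39 = 429


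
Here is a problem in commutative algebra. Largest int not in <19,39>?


gcd(19,39)=1 => F=ab-a-b=19*39-19-39=741-58=683


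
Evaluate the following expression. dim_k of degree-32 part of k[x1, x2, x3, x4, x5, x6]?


C(d+n-1,n-1)=C(37,5)=435897


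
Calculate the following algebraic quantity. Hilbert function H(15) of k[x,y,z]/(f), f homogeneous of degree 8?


C(17,2)-C(9,2)=136-36=100


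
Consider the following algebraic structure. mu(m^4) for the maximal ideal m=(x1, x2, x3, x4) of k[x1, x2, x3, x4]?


Graded Nakayama: mu(m^d) = dim_k (m^d/m^(d+1)) = #degree-4 monomials in 4 vars
C(n+d-1,d)=C(7,4)=35


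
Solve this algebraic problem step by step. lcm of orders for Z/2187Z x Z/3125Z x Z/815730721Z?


Exponent = lcm of the cyclic orders; pairwise coprime => product.
3^7*5^5*13^8=2187*3125*815730721=5575009646334375


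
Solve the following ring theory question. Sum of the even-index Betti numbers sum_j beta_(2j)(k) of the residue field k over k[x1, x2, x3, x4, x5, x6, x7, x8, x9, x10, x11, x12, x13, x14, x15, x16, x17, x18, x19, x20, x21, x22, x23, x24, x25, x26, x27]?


Koszul resolution: beta_i(k)=C(n,i), n=27
sum_even C(27,i) = 2^(n-1) = 2^26 = 67108864


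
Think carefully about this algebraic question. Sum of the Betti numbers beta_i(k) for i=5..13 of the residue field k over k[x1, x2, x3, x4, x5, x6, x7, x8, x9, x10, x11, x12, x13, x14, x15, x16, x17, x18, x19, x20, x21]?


Koszul resolution: beta_i(k)=C(n,i), n=21
C(21,5)=20349, C(21,6)=54264, C(21,7)=116280, C(21,8)=203490, C(21,9)=293930, C(21,10)=352716, C(21,11)=352716, C(21,12)=293930, C(21,13)=203490
Sum=1891165


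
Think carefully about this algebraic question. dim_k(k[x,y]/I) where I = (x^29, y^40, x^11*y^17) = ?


k[x,y]/I, I = (x^29, y^40, x^11*y^17)
Rect: 29x40=1160. Corner: (29-11)x(40-17)=414.
dim = 1160-414 = 746


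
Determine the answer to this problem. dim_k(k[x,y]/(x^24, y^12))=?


Basis: x^i*y^j, i<24, j<12
24*12=288


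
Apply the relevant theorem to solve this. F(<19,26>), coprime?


gcd(19,26)=1 => F=ab-a-b=19*26-19-26=494-45=449


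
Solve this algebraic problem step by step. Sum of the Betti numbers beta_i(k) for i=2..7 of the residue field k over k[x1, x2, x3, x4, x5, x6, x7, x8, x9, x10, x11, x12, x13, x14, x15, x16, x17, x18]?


Koszul resolution: beta_i(k)=C(n,i), n=18
C(18,2)=153, C(18,3)=816, C(18,4)=3060, C(18,5)=8568, C(18,6)=18564, C(18,7)=31824
Sum=62985


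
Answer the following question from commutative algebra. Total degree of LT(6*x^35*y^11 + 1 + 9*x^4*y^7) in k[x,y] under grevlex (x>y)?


LT: 6*x^35*y^11
deg_x=35, deg_y=11
Total=35+11=46


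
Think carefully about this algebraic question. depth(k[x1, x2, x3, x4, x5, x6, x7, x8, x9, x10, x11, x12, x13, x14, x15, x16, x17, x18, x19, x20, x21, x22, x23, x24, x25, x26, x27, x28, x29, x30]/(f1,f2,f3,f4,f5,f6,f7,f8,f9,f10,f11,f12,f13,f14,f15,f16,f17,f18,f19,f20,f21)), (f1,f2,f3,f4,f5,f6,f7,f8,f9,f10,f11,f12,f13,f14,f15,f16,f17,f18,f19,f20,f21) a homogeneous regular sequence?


depth(R)=30
depth(R/I)=30-21=9


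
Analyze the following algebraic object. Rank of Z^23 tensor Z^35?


rank(M(x)N) = rank(M)*rank(N)
23*35 = 805


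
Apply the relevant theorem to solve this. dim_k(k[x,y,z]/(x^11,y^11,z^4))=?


Basis: x^iy^jz^k, i<11,j<11,k<4
11*11*4=484


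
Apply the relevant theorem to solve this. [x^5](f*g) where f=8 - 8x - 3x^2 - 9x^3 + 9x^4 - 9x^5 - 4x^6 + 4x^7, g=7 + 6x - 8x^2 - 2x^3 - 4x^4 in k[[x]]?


[x^5] = sum a_i*b_j, i+j=5
  -8*-4=32
  -3*-2=6
  -9*-8=72
  9*6=54
  -9*7=-63
Sum=101


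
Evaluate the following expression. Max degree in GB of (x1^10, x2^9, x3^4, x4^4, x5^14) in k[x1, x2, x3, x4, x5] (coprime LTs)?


Pure powers, coprime LTs => already GB.
Degrees: 10, 9, 4, 4, 14
Max=14


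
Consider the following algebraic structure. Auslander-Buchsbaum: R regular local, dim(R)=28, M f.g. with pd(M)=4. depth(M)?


pd+depth=depth(R)=28
depth=28-4=24


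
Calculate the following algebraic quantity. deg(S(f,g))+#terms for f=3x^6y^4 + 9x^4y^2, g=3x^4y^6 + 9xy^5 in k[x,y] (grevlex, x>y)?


LT(f)=3x^6y^4, LT(g)=3x^4y^6
lcm(LM)=x^6y^6
S(f,g) (scaled by 9 to clear denominators) = 3y^2*f - 3x^2*g = 27x^4y^4 - 27x^3y^5
2 terms, deg 8.
8+2=10


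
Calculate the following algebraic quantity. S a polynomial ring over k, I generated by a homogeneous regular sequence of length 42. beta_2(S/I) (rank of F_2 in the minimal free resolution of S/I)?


Regular sequence => Koszul complex is the minimal free resolution.
Syz_1 minimally generated by Koszul relations f_i*e_j - f_j*e_i (i<j): mu(Syz_1) = beta_2 = C(m,2) = m(m-1)/2
m=42
42*41/2 = 861


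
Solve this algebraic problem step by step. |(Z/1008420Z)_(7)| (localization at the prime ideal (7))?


7-primary part: 1008420=7^5*60
Size=7^5=16807


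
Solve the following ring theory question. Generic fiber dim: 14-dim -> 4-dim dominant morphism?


dim(fiber)=dim(X)-dim(Y)=14-4=10


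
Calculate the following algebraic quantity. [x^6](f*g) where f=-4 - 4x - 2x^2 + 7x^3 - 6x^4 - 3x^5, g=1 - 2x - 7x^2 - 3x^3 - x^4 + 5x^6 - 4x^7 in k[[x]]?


[x^6] = sum a_i*b_j, i+j=6
  -4*5=-20
  -2*-1=2
  7*-3=-21
  -6*-7=42
  -3*-2=6
Sum=9


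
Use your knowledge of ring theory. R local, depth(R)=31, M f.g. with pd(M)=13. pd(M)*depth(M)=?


pd+depth=31
depth=31-13=18
pd*depth=13*18=234


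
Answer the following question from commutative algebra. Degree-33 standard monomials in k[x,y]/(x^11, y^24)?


k[x,y], I = (x^11, y^24), d = 33
Need i < 11 and d-i < 24.
Range: 10 <= i <= 10.
H(33) = 1


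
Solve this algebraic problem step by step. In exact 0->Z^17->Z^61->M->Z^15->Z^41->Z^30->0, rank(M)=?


Alt sum=0:
(-1)^0*17 + (-1)^1*61 + (-1)^2*? + (-1)^3*15 + (-1)^4*41 + (-1)^5*30=0
rank(M)=48


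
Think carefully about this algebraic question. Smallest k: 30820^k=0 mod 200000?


30820^k mod 200000:
k=1: 30820
k=2: 72400
k=3: 168000
k=4: 160000
k=5: 0
First zero at k = 5


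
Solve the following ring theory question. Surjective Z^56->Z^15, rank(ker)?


rank(ker) = 56-15 = 41


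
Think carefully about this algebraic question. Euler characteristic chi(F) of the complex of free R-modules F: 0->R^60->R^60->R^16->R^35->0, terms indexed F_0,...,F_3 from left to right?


chi = sum (-1)^i * rank:
(-1)^0*60=60
(-1)^1*60=-60
(-1)^2*16=16
(-1)^3*35=-35
chi=-19


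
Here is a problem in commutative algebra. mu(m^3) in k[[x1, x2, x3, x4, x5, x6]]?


C(n+d-1,d)=C(8,3)=56


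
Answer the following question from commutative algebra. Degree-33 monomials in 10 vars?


C(d+n-1,n-1)=C(42,9)=445891810


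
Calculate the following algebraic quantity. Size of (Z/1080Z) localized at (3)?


3-primary part: 1080=3^3*40
Size=3^3=27


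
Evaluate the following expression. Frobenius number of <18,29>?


gcd(18,29)=1 => F=ab-a-b=18*29-18-29=522-47=475


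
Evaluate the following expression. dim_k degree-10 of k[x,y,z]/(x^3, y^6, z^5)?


Need i<3, j<6, k<5 with i+j+k=10.
For each i, j ranges over max(0,10-i-4)..min(5,10-i):
  i=0: j in [6,5] -> 0
  i=1: j in [5,5] -> 1
  i=2: j in [4,5] -> 2
H(10) = 0+1+2 = 3


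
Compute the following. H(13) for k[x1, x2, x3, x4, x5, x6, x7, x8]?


C(d+n-1,n-1)=C(20,7)=77520


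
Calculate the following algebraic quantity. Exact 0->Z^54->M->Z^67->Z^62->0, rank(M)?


Alt sum=0:
(-1)^0*54 + (-1)^1*? + (-1)^2*67 + (-1)^3*62=0
rank(M)=59


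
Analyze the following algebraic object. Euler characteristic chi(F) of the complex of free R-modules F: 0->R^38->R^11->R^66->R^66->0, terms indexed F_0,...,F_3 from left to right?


chi = sum (-1)^i * rank:
(-1)^0*38=38
(-1)^1*11=-11
(-1)^2*66=66
(-1)^3*66=-66
chi=27


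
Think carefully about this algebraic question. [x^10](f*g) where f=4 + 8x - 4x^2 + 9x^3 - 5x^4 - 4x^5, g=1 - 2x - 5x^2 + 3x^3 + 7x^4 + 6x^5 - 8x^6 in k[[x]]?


[x^10] = sum a_i*b_j, i+j=10
  -5*-8=40
  -4*6=-24
Sum=16


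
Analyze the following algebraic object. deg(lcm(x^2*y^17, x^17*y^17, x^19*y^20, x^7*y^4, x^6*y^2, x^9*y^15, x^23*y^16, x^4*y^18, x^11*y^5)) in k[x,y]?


lcm = componentwise max:
x: max(2,17,19,7,6,9,23,4,11)=23
y: max(17,17,20,4,2,15,16,18,5)=20
Total=23+20=43


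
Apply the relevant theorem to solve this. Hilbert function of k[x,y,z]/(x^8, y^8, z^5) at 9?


Need i<8, j<8, k<5 with i+j+k=9.
For each i, j ranges over max(0,9-i-4)..min(7,9-i):
  i=0: j in [5,7] -> 3
  i=1: j in [4,7] -> 4
  i=2: j in [3,7] -> 5
  i=3: j in [2,6] -> 5
  i=4: j in [1,5] -> 5
  i=5: j in [0,4] -> 5
  i=6: j in [0,3] -> 4
  i=7: j in [0,2] -> 3
H(9) = 3+4+5+5+5+5+4+3 = 34


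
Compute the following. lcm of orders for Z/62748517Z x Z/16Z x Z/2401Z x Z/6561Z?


Exponent = lcm of the cyclic orders; pairwise coprime => product.
13^7*2^4*7^4*3^8=62748517*16*2401*6561=15815599057741392


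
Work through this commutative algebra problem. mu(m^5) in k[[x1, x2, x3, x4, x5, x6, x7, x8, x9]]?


C(n+d-1,d)=C(13,5)=1287


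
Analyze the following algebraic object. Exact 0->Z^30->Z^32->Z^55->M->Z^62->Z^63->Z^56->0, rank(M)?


Alt sum=0:
(-1)^0*30 + (-1)^1*32 + (-1)^2*55 + (-1)^3*? + (-1)^4*62 + (-1)^5*63 + (-1)^6*56=0
rank(M)=108


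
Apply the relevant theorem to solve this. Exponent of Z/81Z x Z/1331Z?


Exponent = lcm of the cyclic orders; pairwise coprime => product.
3^4*11^3=81*1331=107811


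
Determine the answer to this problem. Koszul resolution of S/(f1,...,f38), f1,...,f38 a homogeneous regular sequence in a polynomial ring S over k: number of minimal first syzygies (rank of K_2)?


Regular sequence => Koszul complex is the minimal free resolution.
Syz_1 minimally generated by Koszul relations f_i*e_j - f_j*e_i (i<j): mu(Syz_1) = beta_2 = C(m,2) = m(m-1)/2
m=38
38*37/2 = 703


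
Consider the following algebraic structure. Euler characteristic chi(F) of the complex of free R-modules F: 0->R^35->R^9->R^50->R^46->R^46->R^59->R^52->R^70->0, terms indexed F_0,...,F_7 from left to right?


chi = sum (-1)^i * rank:
(-1)^0*35=35
(-1)^1*9=-9
(-1)^2*50=50
(-1)^3*46=-46
(-1)^4*46=46
(-1)^5*59=-59
(-1)^6*52=52
(-1)^7*70=-70
chi=-1
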